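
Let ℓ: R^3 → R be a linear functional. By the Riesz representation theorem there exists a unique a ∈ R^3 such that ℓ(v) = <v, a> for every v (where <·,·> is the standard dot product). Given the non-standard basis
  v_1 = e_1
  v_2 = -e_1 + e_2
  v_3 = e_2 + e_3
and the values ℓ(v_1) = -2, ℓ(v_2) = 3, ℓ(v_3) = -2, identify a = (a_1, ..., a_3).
a = (-2, 1, -3)

Write a = (a_1, ..., a_3) in the standard basis. For each basis vector v_i, ℓ(v_i) = <v_i, a> is a linear equation in the a_j's. Collect the n equations into a matrix system V a = ℓ, where row i of V is v_i (expressed in the standard basis). Since V is invertible (lower-triangular with 1s on the diagonal, up to permutation), solve by back-substitution:
  V =
[[1, 0, 0],
 [-1, 1, 0],
 [0, 1, 1]]
  V a = (-2, 3, -2)
Solving gives a = (-2, 1, -3).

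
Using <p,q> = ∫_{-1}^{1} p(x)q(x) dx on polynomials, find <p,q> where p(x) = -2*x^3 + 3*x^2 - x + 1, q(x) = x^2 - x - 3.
<p,q> = -26/3

Expand the product: p(x)·q(x) = -2*x^5 + 5*x^4 + 2*x^3 - 7*x^2 + 2*x - 3.
∫_{-1}^{1} of each monomial x^k gives [2/(k+1) if k even, 0 if k odd]. Integrating term-by-term (or equivalently evaluating the antiderivative F(x) = -x^6/3 + x^5 + x^4/2 - 7*x^3/3 + x^2 - 3*x at the endpoints):
  F(1) − F(−1) = -19/6 − (11/2) = -26/3.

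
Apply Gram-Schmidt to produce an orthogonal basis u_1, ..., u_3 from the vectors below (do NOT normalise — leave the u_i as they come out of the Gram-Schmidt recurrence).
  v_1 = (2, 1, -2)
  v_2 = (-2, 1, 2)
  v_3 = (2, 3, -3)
Orthogonal basis:
  u_1 = (2, 1, -2)
  u_2 = (-4/9, 16/9, 4/9)
  u_3 = (-1/2, 0, -1/2)

Apply the Gram-Schmidt recurrence
  u_1 = v_1
  u_i = v_i − Σ_{j<i} ((v_i · u_j) / (u_j · u_j)) · u_j.

Step by step this gives:
  u_1 = (2, 1, -2)
  u_2 = (-4/9, 16/9, 4/9)
  u_3 = (-1/2, 0, -1/2)

Orthogonality check:
  u_2 · u_1 = 0 (should be 0)
  u_3 · u_1 = 0 (should be 0)
  u_3 · u_2 = 0 (should be 0)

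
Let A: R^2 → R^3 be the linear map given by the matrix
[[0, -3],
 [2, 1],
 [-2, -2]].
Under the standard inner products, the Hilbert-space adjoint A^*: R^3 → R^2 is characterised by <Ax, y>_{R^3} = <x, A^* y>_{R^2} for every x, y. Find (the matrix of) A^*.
A^* = A^T =
[[0, 2, -2],
 [-3, 1, -2]]

For real matrices with standard dot products, the defining identity <Ax, y> = <x, A^* y> gives (Ax)^T y = x^T (A^*) y, i.e. x^T A^T y = x^T (A^*) y. Since this holds for all x, y, we must have A^* = A^T. Therefore
A^* =
[[0, 2, -2],
 [-3, 1, -2]].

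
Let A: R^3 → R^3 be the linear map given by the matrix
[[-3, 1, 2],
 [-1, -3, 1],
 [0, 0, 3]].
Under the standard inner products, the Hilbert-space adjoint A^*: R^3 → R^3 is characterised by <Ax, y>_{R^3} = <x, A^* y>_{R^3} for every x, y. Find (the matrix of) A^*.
A^* = A^T =
[[-3, -1, 0],
 [1, -3, 0],
 [2, 1, 3]]

For real matrices with standard dot products, the defining identity <Ax, y> = <x, A^* y> gives (Ax)^T y = x^T (A^*) y, i.e. x^T A^T y = x^T (A^*) y. Since this holds for all x, y, we must have A^* = A^T. Therefore
A^* =
[[-3, -1, 0],
 [1, -3, 0],
 [2, 1, 3]].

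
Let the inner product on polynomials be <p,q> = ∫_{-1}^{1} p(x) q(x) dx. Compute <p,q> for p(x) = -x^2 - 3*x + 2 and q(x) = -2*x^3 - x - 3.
<p,q> = -28/5

Expand the product: p(x)·q(x) = 2*x^5 + 6*x^4 - 3*x^3 + 6*x^2 + 7*x - 6.
∫_{-1}^{1} of each monomial x^k gives [2/(k+1) if k even, 0 if k odd]. Integrating term-by-term (or equivalently evaluating the antiderivative F(x) = x^6/3 + 6*x^5/5 - 3*x^4/4 + 2*x^3 + 7*x^2/2 - 6*x at the endpoints):
  F(1) − F(−1) = 17/60 − (353/60) = -28/5.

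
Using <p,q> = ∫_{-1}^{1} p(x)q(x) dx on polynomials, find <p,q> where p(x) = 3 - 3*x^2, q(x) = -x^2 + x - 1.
<p,q> = -24/5

Expand the product: p(x)·q(x) = 3*x^4 - 3*x^3 + 3*x - 3.
∫_{-1}^{1} of each monomial x^k gives [2/(k+1) if k even, 0 if k odd]. Integrating term-by-term (or equivalently evaluating the antiderivative F(x) = 3*x^5/5 - 3*x^4/4 + 3*x^2/2 - 3*x at the endpoints):
  F(1) − F(−1) = -33/20 − (63/20) = -24/5.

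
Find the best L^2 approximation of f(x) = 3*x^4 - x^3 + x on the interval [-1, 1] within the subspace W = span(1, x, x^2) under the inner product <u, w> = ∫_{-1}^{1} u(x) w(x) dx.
g(x) = 18*x^2/7 + 2*x/5 - 9/35

The best approximation g ∈ W is the orthogonal projection of f onto W. Writing g = a_0 + a_1 x + a_2 x^2, the coefficients solve the normal equations G · a = b where
  G_{ij} = <φ_i, φ_j> and b_i = <f, φ_i>, with φ_0 = 1, φ_1 = x, φ_2 = x^2.
G =
  [2, 0, 2/3]
  [0, 2/3, 0]
  [2/3, 0, 2/5],
b = (6/5, 4/15, 6/7).
Solving gives a_0 = -9/35, a_1 = 2/5, a_2 = 18/7, so
  g(x) = 18*x^2/7 + 2*x/5 - 9/35.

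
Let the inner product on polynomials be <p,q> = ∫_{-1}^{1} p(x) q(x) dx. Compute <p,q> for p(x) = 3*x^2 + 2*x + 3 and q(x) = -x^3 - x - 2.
<p,q> = -272/15

Expand the product: p(x)·q(x) = -3*x^5 - 2*x^4 - 6*x^3 - 8*x^2 - 7*x - 6.
∫_{-1}^{1} of each monomial x^k gives [2/(k+1) if k even, 0 if k odd]. Integrating term-by-term (or equivalently evaluating the antiderivative F(x) = -x^6/2 - 2*x^5/5 - 3*x^4/2 - 8*x^3/3 - 7*x^2/2 - 6*x at the endpoints):
  F(1) − F(−1) = -437/30 − (107/30) = -272/15.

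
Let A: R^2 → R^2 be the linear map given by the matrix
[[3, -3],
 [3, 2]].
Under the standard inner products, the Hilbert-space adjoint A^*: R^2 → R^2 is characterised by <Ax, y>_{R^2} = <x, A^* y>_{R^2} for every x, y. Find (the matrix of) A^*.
A^* = A^T =
[[3, 3],
 [-3, 2]]

For real matrices with standard dot products, the defining identity <Ax, y> = <x, A^* y> gives (Ax)^T y = x^T (A^*) y, i.e. x^T A^T y = x^T (A^*) y. Since this holds for all x, y, we must have A^* = A^T. Therefore
A^* =
[[3, 3],
 [-3, 2]].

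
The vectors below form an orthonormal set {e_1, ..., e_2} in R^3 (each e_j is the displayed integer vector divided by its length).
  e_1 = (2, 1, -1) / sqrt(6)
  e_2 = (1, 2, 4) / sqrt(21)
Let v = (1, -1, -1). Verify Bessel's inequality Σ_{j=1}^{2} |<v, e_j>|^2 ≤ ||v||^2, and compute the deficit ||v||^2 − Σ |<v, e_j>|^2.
Σ |<v, e_j>|^2 = 13/7; ||v||^2 = 3; deficit = 8/7

Write each e_j = u_j / sqrt(<u_j, u_j>) where u_j is the displayed integer vector. Then <v, e_j> = <v, u_j> / sqrt(<u_j, u_j>), so |<v, e_j>|^2 = <v, u_j>^2 / <u_j, u_j>.
Coefficients: <v, e_1> = 2/sqrt(6), <v, e_2> = -5/sqrt(21).
Square and sum: Σ |<v, e_j>|^2 = 13/7.
Compute ||v||^2 = v·v = 3.
Deficit = 3 − 13/7 = 8/7 ≥ 0, confirming Bessel's inequality. (The deficit equals ||v − Σ <v,e_j> e_j||^2, the squared distance from v to span{e_j}.)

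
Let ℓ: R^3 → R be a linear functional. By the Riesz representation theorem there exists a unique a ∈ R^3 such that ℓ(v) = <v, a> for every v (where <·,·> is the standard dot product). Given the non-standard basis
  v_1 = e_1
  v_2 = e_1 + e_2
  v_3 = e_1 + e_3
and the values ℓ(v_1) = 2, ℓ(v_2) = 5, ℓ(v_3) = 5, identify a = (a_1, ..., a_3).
a = (2, 3, 3)

Write a = (a_1, ..., a_3) in the standard basis. For each basis vector v_i, ℓ(v_i) = <v_i, a> is a linear equation in the a_j's. Collect the n equations into a matrix system V a = ℓ, where row i of V is v_i (expressed in the standard basis). Since V is invertible (lower-triangular with 1s on the diagonal, up to permutation), solve by back-substitution:
  V =
[[1, 0, 0],
 [1, 1, 0],
 [1, 0, 1]]
  V a = (2, 5, 5)
Solving gives a = (2, 3, 3).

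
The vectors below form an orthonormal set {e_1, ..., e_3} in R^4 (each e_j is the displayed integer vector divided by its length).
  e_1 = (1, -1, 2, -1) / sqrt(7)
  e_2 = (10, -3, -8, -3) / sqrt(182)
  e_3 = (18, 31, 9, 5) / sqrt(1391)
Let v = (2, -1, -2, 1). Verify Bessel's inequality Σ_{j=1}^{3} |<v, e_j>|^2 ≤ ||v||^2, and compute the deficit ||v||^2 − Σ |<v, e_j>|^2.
Σ |<v, e_j>|^2 = 828/107; ||v||^2 = 10; deficit = 242/107

Write each e_j = u_j / sqrt(<u_j, u_j>) where u_j is the displayed integer vector. Then <v, e_j> = <v, u_j> / sqrt(<u_j, u_j>), so |<v, e_j>|^2 = <v, u_j>^2 / <u_j, u_j>.
Coefficients: <v, e_1> = -2/sqrt(7), <v, e_2> = 36/sqrt(182), <v, e_3> = -8/sqrt(1391).
Square and sum: Σ |<v, e_j>|^2 = 828/107.
Compute ||v||^2 = v·v = 10.
Deficit = 10 − 828/107 = 242/107 ≥ 0, confirming Bessel's inequality. (The deficit equals ||v − Σ <v,e_j> e_j||^2, the squared distance from v to span{e_j}.)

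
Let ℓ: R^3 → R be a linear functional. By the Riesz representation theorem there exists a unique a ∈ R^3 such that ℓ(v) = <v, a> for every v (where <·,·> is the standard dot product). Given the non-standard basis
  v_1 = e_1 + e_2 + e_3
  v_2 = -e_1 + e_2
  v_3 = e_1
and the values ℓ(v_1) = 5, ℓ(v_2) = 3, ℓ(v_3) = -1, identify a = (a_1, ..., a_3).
a = (-1, 2, 4)

Write a = (a_1, ..., a_3) in the standard basis. For each basis vector v_i, ℓ(v_i) = <v_i, a> is a linear equation in the a_j's. Collect the n equations into a matrix system V a = ℓ, where row i of V is v_i (expressed in the standard basis). Since V is invertible (lower-triangular with 1s on the diagonal, up to permutation), solve by back-substitution:
  V =
[[1, 1, 1],
 [-1, 1, 0],
 [1, 0, 0]]
  V a = (5, 3, -1)
Solving gives a = (-1, 2, 4).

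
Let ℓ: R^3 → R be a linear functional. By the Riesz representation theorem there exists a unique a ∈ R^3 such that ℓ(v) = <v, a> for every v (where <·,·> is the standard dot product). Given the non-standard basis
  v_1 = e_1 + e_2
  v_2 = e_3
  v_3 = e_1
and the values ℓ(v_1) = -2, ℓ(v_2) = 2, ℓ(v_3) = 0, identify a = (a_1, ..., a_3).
a = (0, -2, 2)

Write a = (a_1, ..., a_3) in the standard basis. For each basis vector v_i, ℓ(v_i) = <v_i, a> is a linear equation in the a_j's. Collect the n equations into a matrix system V a = ℓ, where row i of V is v_i (expressed in the standard basis). Since V is invertible (lower-triangular with 1s on the diagonal, up to permutation), solve by back-substitution:
  V =
[[1, 1, 0],
 [0, 0, 1],
 [1, 0, 0]]
  V a = (-2, 2, 0)
Solving gives a = (0, -2, 2).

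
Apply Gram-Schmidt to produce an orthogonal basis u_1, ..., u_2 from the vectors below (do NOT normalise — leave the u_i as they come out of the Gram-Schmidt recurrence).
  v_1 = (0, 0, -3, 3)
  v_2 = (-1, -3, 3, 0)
Orthogonal basis:
  u_1 = (0, 0, -3, 3)
  u_2 = (-1, -3, 3/2, 3/2)

Apply the Gram-Schmidt recurrence
  u_1 = v_1
  u_i = v_i − Σ_{j<i} ((v_i · u_j) / (u_j · u_j)) · u_j.

Step by step this gives:
  u_1 = (0, 0, -3, 3)
  u_2 = (-1, -3, 3/2, 3/2)

Orthogonality check:
  u_2 · u_1 = 0 (should be 0)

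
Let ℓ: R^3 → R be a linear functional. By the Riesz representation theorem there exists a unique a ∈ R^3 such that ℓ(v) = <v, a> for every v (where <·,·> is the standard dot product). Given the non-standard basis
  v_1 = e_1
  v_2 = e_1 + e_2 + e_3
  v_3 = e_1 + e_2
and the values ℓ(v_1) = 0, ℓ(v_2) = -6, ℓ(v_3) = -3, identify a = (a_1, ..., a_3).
a = (0, -3, -3)

Write a = (a_1, ..., a_3) in the standard basis. For each basis vector v_i, ℓ(v_i) = <v_i, a> is a linear equation in the a_j's. Collect the n equations into a matrix system V a = ℓ, where row i of V is v_i (expressed in the standard basis). Since V is invertible (lower-triangular with 1s on the diagonal, up to permutation), solve by back-substitution:
  V =
[[1, 0, 0],
 [1, 1, 1],
 [1, 1, 0]]
  V a = (0, -6, -3)
Solving gives a = (0, -3, -3).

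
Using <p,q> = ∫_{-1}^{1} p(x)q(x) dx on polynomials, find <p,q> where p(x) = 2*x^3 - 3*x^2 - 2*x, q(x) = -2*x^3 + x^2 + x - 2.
<p,q> = 286/105

Expand the product: p(x)·q(x) = -4*x^6 + 8*x^5 + 3*x^4 - 9*x^3 + 4*x^2 + 4*x.
∫_{-1}^{1} of each monomial x^k gives [2/(k+1) if k even, 0 if k odd]. Integrating term-by-term (or equivalently evaluating the antiderivative F(x) = -4*x^7/7 + 4*x^6/3 + 3*x^5/5 - 9*x^4/4 + 4*x^3/3 + 2*x^2 at the endpoints):
  F(1) − F(−1) = 1027/420 − (-39/140) = 286/105.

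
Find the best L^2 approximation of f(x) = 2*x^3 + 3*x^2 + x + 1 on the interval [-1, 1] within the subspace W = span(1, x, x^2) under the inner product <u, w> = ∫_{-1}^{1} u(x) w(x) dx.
g(x) = 3*x^2 + 11*x/5 + 1

The best approximation g ∈ W is the orthogonal projection of f onto W. Writing g = a_0 + a_1 x + a_2 x^2, the coefficients solve the normal equations G · a = b where
  G_{ij} = <φ_i, φ_j> and b_i = <f, φ_i>, with φ_0 = 1, φ_1 = x, φ_2 = x^2.
G =
  [2, 0, 2/3]
  [0, 2/3, 0]
  [2/3, 0, 2/5],
b = (4, 22/15, 28/15).
Solving gives a_0 = 1, a_1 = 11/5, a_2 = 3, so
  g(x) = 3*x^2 + 11*x/5 + 1.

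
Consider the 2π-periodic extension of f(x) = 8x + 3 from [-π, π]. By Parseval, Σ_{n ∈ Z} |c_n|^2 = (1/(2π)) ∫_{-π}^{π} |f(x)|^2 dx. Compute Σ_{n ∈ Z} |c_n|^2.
Σ |c_n|^2 = 64π^2/3 + 9

Expand and integrate term by term over [-π, π]:
  ∫ (8x)^2 dx = 64·(2π^3/3); ∫ 2·8·(3)·x dx = 0 (odd integrand); ∫ 3^2 dx = 9·2π.
So (1/(2π)) ∫_{-π}^{π} (8x + 3)^2 dx = 64π^2/3 + 9 = 64π^2/3 + 9.
Parseval ⇒ Σ |c_n|^2 = 64π^2/3 + 9.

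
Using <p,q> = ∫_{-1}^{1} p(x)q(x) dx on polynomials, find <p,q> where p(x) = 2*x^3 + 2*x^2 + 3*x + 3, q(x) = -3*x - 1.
<p,q> = -236/15

Expand the product: p(x)·q(x) = -6*x^4 - 8*x^3 - 11*x^2 - 12*x - 3.
∫_{-1}^{1} of each monomial x^k gives [2/(k+1) if k even, 0 if k odd]. Integrating term-by-term (or equivalently evaluating the antiderivative F(x) = -6*x^5/5 - 2*x^4 - 11*x^3/3 - 6*x^2 - 3*x at the endpoints):
  F(1) − F(−1) = -238/15 − (-2/15) = -236/15.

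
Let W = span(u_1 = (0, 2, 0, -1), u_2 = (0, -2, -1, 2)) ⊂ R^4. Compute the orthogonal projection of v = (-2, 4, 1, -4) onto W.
proj_W(v) = (0, 38/9, 13/9, -32/9)

Set up U = [u_1 | ... | u_2] ∈ R^(4×2). The projector onto W = col(U) is P = U (U^T U)^(-1) U^T.
Compute U^T U =
  [5, -6]
  [-6, 9],
and U^T v = (12, -17).
Solve U^T U · c = U^T v for the coefficients: c = (2/3, -13/9). The projection is proj_W(v) = U c.
Check: (v - proj_W(v)) · u_1 = 0  (should be 0).
Check: (v - proj_W(v)) · u_2 = 0  (should be 0).
Result: proj_W(v) = (0, 38/9, 13/9, -32/9).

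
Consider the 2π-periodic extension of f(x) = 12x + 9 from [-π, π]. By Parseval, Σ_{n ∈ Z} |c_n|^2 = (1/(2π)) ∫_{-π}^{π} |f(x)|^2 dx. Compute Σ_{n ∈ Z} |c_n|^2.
Σ |c_n|^2 = 48π^2 + 81

Expand and integrate term by term over [-π, π]:
  ∫ (12x)^2 dx = 144·(2π^3/3); ∫ 2·12·(9)·x dx = 0 (odd integrand); ∫ 9^2 dx = 81·2π.
So (1/(2π)) ∫_{-π}^{π} (12x + 9)^2 dx = 144π^2/3 + 81 = 48π^2 + 81.
Parseval ⇒ Σ |c_n|^2 = 48π^2 + 81.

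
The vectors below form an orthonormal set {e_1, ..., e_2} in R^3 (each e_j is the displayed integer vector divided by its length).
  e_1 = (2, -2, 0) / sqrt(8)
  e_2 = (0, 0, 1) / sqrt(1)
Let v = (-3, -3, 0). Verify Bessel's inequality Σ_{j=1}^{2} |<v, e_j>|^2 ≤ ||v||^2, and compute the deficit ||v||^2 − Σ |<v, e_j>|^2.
Σ |<v, e_j>|^2 = 0; ||v||^2 = 18; deficit = 18

Write each e_j = u_j / sqrt(<u_j, u_j>) where u_j is the displayed integer vector. Then <v, e_j> = <v, u_j> / sqrt(<u_j, u_j>), so |<v, e_j>|^2 = <v, u_j>^2 / <u_j, u_j>.
Coefficients: <v, e_1> = 0/sqrt(8), <v, e_2> = 0/sqrt(1).
Square and sum: Σ |<v, e_j>|^2 = 0.
Compute ||v||^2 = v·v = 18.
Deficit = 18 − 0 = 18 ≥ 0, confirming Bessel's inequality. (The deficit equals ||v − Σ <v,e_j> e_j||^2, the squared distance from v to span{e_j}.)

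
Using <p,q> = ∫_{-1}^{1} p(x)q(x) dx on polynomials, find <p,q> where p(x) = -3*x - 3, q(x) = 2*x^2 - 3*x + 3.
<p,q> = -16

Expand the product: p(x)·q(x) = -6*x^3 + 3*x^2 - 9.
∫_{-1}^{1} of each monomial x^k gives [2/(k+1) if k even, 0 if k odd]. Integrating term-by-term (or equivalently evaluating the antiderivative F(x) = -3*x^4/2 + x^3 - 9*x at the endpoints):
  F(1) − F(−1) = -19/2 − (13/2) = -16.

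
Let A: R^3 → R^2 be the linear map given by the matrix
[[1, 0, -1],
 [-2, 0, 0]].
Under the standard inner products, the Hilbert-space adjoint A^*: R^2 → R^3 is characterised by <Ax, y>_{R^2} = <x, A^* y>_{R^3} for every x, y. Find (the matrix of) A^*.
A^* = A^T =
[[1, -2],
 [0, 0],
 [-1, 0]]

For real matrices with standard dot products, the defining identity <Ax, y> = <x, A^* y> gives (Ax)^T y = x^T (A^*) y, i.e. x^T A^T y = x^T (A^*) y. Since this holds for all x, y, we must have A^* = A^T. Therefore
A^* =
[[1, -2],
 [0, 0],
 [-1, 0]].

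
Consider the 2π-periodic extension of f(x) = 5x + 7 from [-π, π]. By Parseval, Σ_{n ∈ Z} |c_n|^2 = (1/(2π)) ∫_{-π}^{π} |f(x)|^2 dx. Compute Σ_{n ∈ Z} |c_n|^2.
Σ |c_n|^2 = 25π^2/3 + 49

Expand and integrate term by term over [-π, π]:
  ∫ (5x)^2 dx = 25·(2π^3/3); ∫ 2·5·(7)·x dx = 0 (odd integrand); ∫ 7^2 dx = 49·2π.
So (1/(2π)) ∫_{-π}^{π} (5x + 7)^2 dx = 25π^2/3 + 49 = 25π^2/3 + 49.
Parseval ⇒ Σ |c_n|^2 = 25π^2/3 + 49.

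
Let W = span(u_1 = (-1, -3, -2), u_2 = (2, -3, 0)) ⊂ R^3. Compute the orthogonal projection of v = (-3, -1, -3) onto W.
proj_W(v) = (-429/133, -153/133, -354/133)

Set up U = [u_1 | ... | u_2] ∈ R^(3×2). The projector onto W = col(U) is P = U (U^T U)^(-1) U^T.
Compute U^T U =
  [14, 7]
  [7, 13],
and U^T v = (12, -3).
Solve U^T U · c = U^T v for the coefficients: c = (177/133, -18/19). The projection is proj_W(v) = U c.
Check: (v - proj_W(v)) · u_1 = 0  (should be 0).
Check: (v - proj_W(v)) · u_2 = 0  (should be 0).
Result: proj_W(v) = (-429/133, -153/133, -354/133).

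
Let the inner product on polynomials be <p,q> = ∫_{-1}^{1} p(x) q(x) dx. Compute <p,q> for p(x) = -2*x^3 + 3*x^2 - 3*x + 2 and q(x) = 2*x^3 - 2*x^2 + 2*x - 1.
<p,q> = -2122/105

Expand the product: p(x)·q(x) = -4*x^6 + 10*x^5 - 16*x^4 + 18*x^3 - 13*x^2 + 7*x - 2.
∫_{-1}^{1} of each monomial x^k gives [2/(k+1) if k even, 0 if k odd]. Integrating term-by-term (or equivalently evaluating the antiderivative F(x) = -4*x^7/7 + 5*x^6/3 - 16*x^5/5 + 9*x^4/2 - 13*x^3/3 + 7*x^2/2 - 2*x at the endpoints):
  F(1) − F(−1) = -46/105 − (692/35) = -2122/105.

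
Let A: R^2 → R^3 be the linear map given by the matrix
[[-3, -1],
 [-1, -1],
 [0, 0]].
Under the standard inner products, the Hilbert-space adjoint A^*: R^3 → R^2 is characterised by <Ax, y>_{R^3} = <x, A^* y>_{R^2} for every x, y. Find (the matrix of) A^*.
A^* = A^T =
[[-3, -1, 0],
 [-1, -1, 0]]

For real matrices with standard dot products, the defining identity <Ax, y> = <x, A^* y> gives (Ax)^T y = x^T (A^*) y, i.e. x^T A^T y = x^T (A^*) y. Since this holds for all x, y, we must have A^* = A^T. Therefore
A^* =
[[-3, -1, 0],
 [-1, -1, 0]].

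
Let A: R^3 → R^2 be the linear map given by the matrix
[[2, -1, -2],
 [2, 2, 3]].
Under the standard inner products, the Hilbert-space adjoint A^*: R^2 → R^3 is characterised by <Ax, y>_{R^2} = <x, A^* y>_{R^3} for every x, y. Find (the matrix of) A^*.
A^* = A^T =
[[2, 2],
 [-1, 2],
 [-2, 3]]

For real matrices with standard dot products, the defining identity <Ax, y> = <x, A^* y> gives (Ax)^T y = x^T (A^*) y, i.e. x^T A^T y = x^T (A^*) y. Since this holds for all x, y, we must have A^* = A^T. Therefore
A^* =
[[2, 2],
 [-1, 2],
 [-2, 3]].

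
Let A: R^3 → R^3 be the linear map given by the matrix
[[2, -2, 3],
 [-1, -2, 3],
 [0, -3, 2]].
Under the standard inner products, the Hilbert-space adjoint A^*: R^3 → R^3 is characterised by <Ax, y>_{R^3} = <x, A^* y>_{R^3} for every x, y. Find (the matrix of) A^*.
A^* = A^T =
[[2, -1, 0],
 [-2, -2, -3],
 [3, 3, 2]]

For real matrices with standard dot products, the defining identity <Ax, y> = <x, A^* y> gives (Ax)^T y = x^T (A^*) y, i.e. x^T A^T y = x^T (A^*) y. Since this holds for all x, y, we must have A^* = A^T. Therefore
A^* =
[[2, -1, 0],
 [-2, -2, -3],
 [3, 3, 2]].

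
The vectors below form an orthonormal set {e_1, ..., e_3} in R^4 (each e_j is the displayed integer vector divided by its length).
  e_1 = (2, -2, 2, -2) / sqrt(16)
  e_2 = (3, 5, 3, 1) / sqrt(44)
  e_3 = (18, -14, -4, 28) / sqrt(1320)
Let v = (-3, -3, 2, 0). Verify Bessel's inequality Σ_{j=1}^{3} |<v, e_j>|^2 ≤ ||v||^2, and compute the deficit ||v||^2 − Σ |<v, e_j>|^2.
Σ |<v, e_j>|^2 = 26/3; ||v||^2 = 22; deficit = 40/3

Write each e_j = u_j / sqrt(<u_j, u_j>) where u_j is the displayed integer vector. Then <v, e_j> = <v, u_j> / sqrt(<u_j, u_j>), so |<v, e_j>|^2 = <v, u_j>^2 / <u_j, u_j>.
Coefficients: <v, e_1> = 4/sqrt(16), <v, e_2> = -18/sqrt(44), <v, e_3> = -20/sqrt(1320).
Square and sum: Σ |<v, e_j>|^2 = 26/3.
Compute ||v||^2 = v·v = 22.
Deficit = 22 − 26/3 = 40/3 ≥ 0, confirming Bessel's inequality. (The deficit equals ||v − Σ <v,e_j> e_j||^2, the squared distance from v to span{e_j}.)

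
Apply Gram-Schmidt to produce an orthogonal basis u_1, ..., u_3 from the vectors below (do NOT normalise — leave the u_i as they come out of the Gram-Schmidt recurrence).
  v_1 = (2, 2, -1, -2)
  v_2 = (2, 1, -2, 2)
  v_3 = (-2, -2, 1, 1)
Orthogonal basis:
  u_1 = (2, 2, -1, -2)
  u_2 = (18/13, 5/13, -22/13, 34/13)
  u_3 = (0, -2/9, -2/9, -1/9)

Apply the Gram-Schmidt recurrence
  u_1 = v_1
  u_i = v_i − Σ_{j<i} ((v_i · u_j) / (u_j · u_j)) · u_j.

Step by step this gives:
  u_1 = (2, 2, -1, -2)
  u_2 = (18/13, 5/13, -22/13, 34/13)
  u_3 = (0, -2/9, -2/9, -1/9)

Orthogonality check:
  u_2 · u_1 = 0 (should be 0)
  u_3 · u_1 = 0 (should be 0)
  u_3 · u_2 = 0 (should be 0)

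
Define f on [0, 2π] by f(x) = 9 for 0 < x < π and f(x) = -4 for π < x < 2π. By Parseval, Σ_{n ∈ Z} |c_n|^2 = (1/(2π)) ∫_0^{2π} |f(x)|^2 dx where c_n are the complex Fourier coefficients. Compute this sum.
Σ |c_n|^2 = 97/2

Parseval equates the L^2 energy of f (normalised by 1/(2π)) with the ℓ^2 sum of its Fourier coefficients: (1/(2π)) ∫_0^{2π} |f|^2 = Σ |c_n|^2.
Compute the left side: (1/(2π)) [∫_0^π 9^2 dx + ∫_π^{2π} (-4)^2 dx] = (1/(2π)) · (81π + 16π) = (81 + 16)/2 = 97/2.
So Σ_{n ∈ Z} |c_n|^2 = 97/2.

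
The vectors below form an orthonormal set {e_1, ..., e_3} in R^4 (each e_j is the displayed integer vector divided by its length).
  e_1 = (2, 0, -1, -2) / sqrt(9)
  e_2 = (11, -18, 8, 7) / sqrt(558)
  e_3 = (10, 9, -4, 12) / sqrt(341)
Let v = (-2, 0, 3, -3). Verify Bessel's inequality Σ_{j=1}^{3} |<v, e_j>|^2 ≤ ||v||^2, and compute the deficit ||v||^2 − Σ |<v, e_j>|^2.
Σ |<v, e_j>|^2 = 315/22; ||v||^2 = 22; deficit = 169/22

Write each e_j = u_j / sqrt(<u_j, u_j>) where u_j is the displayed integer vector. Then <v, e_j> = <v, u_j> / sqrt(<u_j, u_j>), so |<v, e_j>|^2 = <v, u_j>^2 / <u_j, u_j>.
Coefficients: <v, e_1> = -1/sqrt(9), <v, e_2> = -19/sqrt(558), <v, e_3> = -68/sqrt(341).
Square and sum: Σ |<v, e_j>|^2 = 315/22.
Compute ||v||^2 = v·v = 22.
Deficit = 22 − 315/22 = 169/22 ≥ 0, confirming Bessel's inequality. (The deficit equals ||v − Σ <v,e_j> e_j||^2, the squared distance from v to span{e_j}.)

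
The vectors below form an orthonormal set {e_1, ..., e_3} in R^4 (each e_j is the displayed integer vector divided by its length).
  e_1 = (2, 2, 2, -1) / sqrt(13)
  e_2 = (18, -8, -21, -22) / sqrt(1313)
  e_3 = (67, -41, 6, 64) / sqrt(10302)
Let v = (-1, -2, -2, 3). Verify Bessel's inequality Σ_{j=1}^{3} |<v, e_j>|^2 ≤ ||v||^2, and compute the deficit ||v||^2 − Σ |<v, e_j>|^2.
Σ |<v, e_j>|^2 = 585/34; ||v||^2 = 18; deficit = 27/34

Write each e_j = u_j / sqrt(<u_j, u_j>) where u_j is the displayed integer vector. Then <v, e_j> = <v, u_j> / sqrt(<u_j, u_j>), so |<v, e_j>|^2 = <v, u_j>^2 / <u_j, u_j>.
Coefficients: <v, e_1> = -13/sqrt(13), <v, e_2> = -26/sqrt(1313), <v, e_3> = 195/sqrt(10302).
Square and sum: Σ |<v, e_j>|^2 = 585/34.
Compute ||v||^2 = v·v = 18.
Deficit = 18 − 585/34 = 27/34 ≥ 0, confirming Bessel's inequality. (The deficit equals ||v − Σ <v,e_j> e_j||^2, the squared distance from v to span{e_j}.)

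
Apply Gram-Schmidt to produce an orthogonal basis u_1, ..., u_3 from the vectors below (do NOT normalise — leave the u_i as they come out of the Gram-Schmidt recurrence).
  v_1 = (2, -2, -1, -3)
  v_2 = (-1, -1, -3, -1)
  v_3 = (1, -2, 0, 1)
Orthogonal basis:
  u_1 = (2, -2, -1, -3)
  u_2 = (-5/3, -1/3, -8/3, 0)
  u_3 = (1/2, -17/10, -1/10, 3/2)

Apply the Gram-Schmidt recurrence
  u_1 = v_1
  u_i = v_i − Σ_{j<i} ((v_i · u_j) / (u_j · u_j)) · u_j.

Step by step this gives:
  u_1 = (2, -2, -1, -3)
  u_2 = (-5/3, -1/3, -8/3, 0)
  u_3 = (1/2, -17/10, -1/10, 3/2)

Orthogonality check:
  u_2 · u_1 = 0 (should be 0)
  u_3 · u_1 = 0 (should be 0)
  u_3 · u_2 = 0 (should be 0)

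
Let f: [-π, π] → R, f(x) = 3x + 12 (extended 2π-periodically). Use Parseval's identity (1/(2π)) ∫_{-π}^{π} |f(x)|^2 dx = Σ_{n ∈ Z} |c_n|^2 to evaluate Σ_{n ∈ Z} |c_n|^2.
Σ |c_n|^2 = 3π^2 + 144

Expand and integrate term by term over [-π, π]:
  ∫ (3x)^2 dx = 9·(2π^3/3); ∫ 2·3·(12)·x dx = 0 (odd integrand); ∫ 12^2 dx = 144·2π.
So (1/(2π)) ∫_{-π}^{π} (3x + 12)^2 dx = 9π^2/3 + 144 = 3π^2 + 144.
Parseval ⇒ Σ |c_n|^2 = 3π^2 + 144.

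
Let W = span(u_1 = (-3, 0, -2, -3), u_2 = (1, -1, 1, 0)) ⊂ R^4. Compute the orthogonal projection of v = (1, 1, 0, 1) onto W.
proj_W(v) = (24/41, 30/41, 6/41, 54/41)

Set up U = [u_1 | ... | u_2] ∈ R^(4×2). The projector onto W = col(U) is P = U (U^T U)^(-1) U^T.
Compute U^T U =
  [22, -5]
  [-5, 3],
and U^T v = (-6, 0).
Solve U^T U · c = U^T v for the coefficients: c = (-18/41, -30/41). The projection is proj_W(v) = U c.
Check: (v - proj_W(v)) · u_1 = 0  (should be 0).
Check: (v - proj_W(v)) · u_2 = 0  (should be 0).
Result: proj_W(v) = (24/41, 30/41, 6/41, 54/41).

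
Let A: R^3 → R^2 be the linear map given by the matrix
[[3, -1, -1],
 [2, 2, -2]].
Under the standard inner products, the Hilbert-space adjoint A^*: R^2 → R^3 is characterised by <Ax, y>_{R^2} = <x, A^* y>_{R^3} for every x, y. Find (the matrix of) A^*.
A^* = A^T =
[[3, 2],
 [-1, 2],
 [-1, -2]]

For real matrices with standard dot products, the defining identity <Ax, y> = <x, A^* y> gives (Ax)^T y = x^T (A^*) y, i.e. x^T A^T y = x^T (A^*) y. Since this holds for all x, y, we must have A^* = A^T. Therefore
A^* =
[[3, 2],
 [-1, 2],
 [-1, -2]].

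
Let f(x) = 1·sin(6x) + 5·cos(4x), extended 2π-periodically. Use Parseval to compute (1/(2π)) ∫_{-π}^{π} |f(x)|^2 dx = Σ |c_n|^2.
Σ |c_n|^2 = 13

Expand |f|^2 and use orthogonality of {sin(nx), cos(mx)} on [-π, π]:
  ∫_{-π}^{π} sin(nx)^2 dx = π, ∫ cos(mx)^2 dx = π, and cross terms integrate to 0.
So ∫_{-π}^{π} f(x)^2 dx = 1^2 · π + 5^2 · π = (1 + 25)π.
Divide by 2π: (1 + 25)/2 = 13.
By Parseval, this equals Σ |c_n|^2.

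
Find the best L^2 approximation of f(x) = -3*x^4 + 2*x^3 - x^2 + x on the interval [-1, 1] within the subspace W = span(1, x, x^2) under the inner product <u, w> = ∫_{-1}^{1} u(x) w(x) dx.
g(x) = -25*x^2/7 + 11*x/5 + 9/35

The best approximation g ∈ W is the orthogonal projection of f onto W. Writing g = a_0 + a_1 x + a_2 x^2, the coefficients solve the normal equations G · a = b where
  G_{ij} = <φ_i, φ_j> and b_i = <f, φ_i>, with φ_0 = 1, φ_1 = x, φ_2 = x^2.
G =
  [2, 0, 2/3]
  [0, 2/3, 0]
  [2/3, 0, 2/5],
b = (-28/15, 22/15, -44/35).
Solving gives a_0 = 9/35, a_1 = 11/5, a_2 = -25/7, so
  g(x) = -25*x^2/7 + 11*x/5 + 9/35.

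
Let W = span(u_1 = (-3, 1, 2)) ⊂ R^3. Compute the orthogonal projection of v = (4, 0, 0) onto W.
proj_W(v) = (18/7, -6/7, -12/7)

Set up U = [u_1 | ... | u_1] ∈ R^(3×1). The projector onto W = col(U) is P = U (U^T U)^(-1) U^T.
Compute U^T U =
  [14],
and U^T v = (-12).
Solve U^T U · c = U^T v for the coefficients: c = (-6/7). The projection is proj_W(v) = U c.
Check: (v - proj_W(v)) · u_1 = 0  (should be 0).
Result: proj_W(v) = (18/7, -6/7, -12/7).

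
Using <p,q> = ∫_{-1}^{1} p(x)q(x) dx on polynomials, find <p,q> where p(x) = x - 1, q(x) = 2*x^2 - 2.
<p,q> = 8/3

Expand the product: p(x)·q(x) = 2*x^3 - 2*x^2 - 2*x + 2.
∫_{-1}^{1} of each monomial x^k gives [2/(k+1) if k even, 0 if k odd]. Integrating term-by-term (or equivalently evaluating the antiderivative F(x) = x^4/2 - 2*x^3/3 - x^2 + 2*x at the endpoints):
  F(1) − F(−1) = 5/6 − (-11/6) = 8/3.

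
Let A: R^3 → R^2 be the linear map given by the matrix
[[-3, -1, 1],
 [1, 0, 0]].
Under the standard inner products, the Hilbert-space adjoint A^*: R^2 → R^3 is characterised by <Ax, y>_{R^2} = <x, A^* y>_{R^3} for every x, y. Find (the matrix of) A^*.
A^* = A^T =
[[-3, 1],
 [-1, 0],
 [1, 0]]

For real matrices with standard dot products, the defining identity <Ax, y> = <x, A^* y> gives (Ax)^T y = x^T (A^*) y, i.e. x^T A^T y = x^T (A^*) y. Since this holds for all x, y, we must have A^* = A^T. Therefore
A^* =
[[-3, 1],
 [-1, 0],
 [1, 0]].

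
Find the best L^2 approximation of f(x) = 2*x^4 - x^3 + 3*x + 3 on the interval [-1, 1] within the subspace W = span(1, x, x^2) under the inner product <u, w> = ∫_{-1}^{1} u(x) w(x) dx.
g(x) = 12*x^2/7 + 12*x/5 + 99/35

The best approximation g ∈ W is the orthogonal projection of f onto W. Writing g = a_0 + a_1 x + a_2 x^2, the coefficients solve the normal equations G · a = b where
  G_{ij} = <φ_i, φ_j> and b_i = <f, φ_i>, with φ_0 = 1, φ_1 = x, φ_2 = x^2.
G =
  [2, 0, 2/3]
  [0, 2/3, 0]
  [2/3, 0, 2/5],
b = (34/5, 8/5, 18/7).
Solving gives a_0 = 99/35, a_1 = 12/5, a_2 = 12/7, so
  g(x) = 12*x^2/7 + 12*x/5 + 99/35.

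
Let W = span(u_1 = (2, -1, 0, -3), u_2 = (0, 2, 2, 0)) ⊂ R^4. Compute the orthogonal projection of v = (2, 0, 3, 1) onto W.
proj_W(v) = (10/27, 38/27, 43/27, -5/9)

Set up U = [u_1 | ... | u_2] ∈ R^(4×2). The projector onto W = col(U) is P = U (U^T U)^(-1) U^T.
Compute U^T U =
  [14, -2]
  [-2, 8],
and U^T v = (1, 6).
Solve U^T U · c = U^T v for the coefficients: c = (5/27, 43/54). The projection is proj_W(v) = U c.
Check: (v - proj_W(v)) · u_1 = 0  (should be 0).
Check: (v - proj_W(v)) · u_2 = 0  (should be 0).
Result: proj_W(v) = (10/27, 38/27, 43/27, -5/9).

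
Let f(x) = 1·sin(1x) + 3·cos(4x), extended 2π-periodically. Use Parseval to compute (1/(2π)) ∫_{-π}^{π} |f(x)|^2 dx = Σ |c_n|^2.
Σ |c_n|^2 = 5

Expand |f|^2 and use orthogonality of {sin(nx), cos(mx)} on [-π, π]:
  ∫_{-π}^{π} sin(nx)^2 dx = π, ∫ cos(mx)^2 dx = π, and cross terms integrate to 0.
So ∫_{-π}^{π} f(x)^2 dx = 1^2 · π + 3^2 · π = (1 + 9)π.
Divide by 2π: (1 + 9)/2 = 5.
By Parseval, this equals Σ |c_n|^2.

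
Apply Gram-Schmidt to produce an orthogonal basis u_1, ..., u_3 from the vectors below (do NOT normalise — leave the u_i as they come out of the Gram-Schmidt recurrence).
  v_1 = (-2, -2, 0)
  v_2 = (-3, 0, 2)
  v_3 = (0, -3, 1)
Orthogonal basis:
  u_1 = (-2, -2, 0)
  u_2 = (-3/2, 3/2, 2)
  u_3 = (18/17, -18/17, 27/17)

Apply the Gram-Schmidt recurrence
  u_1 = v_1
  u_i = v_i − Σ_{j<i} ((v_i · u_j) / (u_j · u_j)) · u_j.

Step by step this gives:
  u_1 = (-2, -2, 0)
  u_2 = (-3/2, 3/2, 2)
  u_3 = (18/17, -18/17, 27/17)

Orthogonality check:
  u_2 · u_1 = 0 (should be 0)
  u_3 · u_1 = 0 (should be 0)
  u_3 · u_2 = 0 (should be 0)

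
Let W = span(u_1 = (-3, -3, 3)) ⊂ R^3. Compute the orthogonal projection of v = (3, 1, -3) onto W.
proj_W(v) = (7/3, 7/3, -7/3)

Set up U = [u_1 | ... | u_1] ∈ R^(3×1). The projector onto W = col(U) is P = U (U^T U)^(-1) U^T.
Compute U^T U =
  [27],
and U^T v = (-21).
Solve U^T U · c = U^T v for the coefficients: c = (-7/9). The projection is proj_W(v) = U c.
Check: (v - proj_W(v)) · u_1 = 0  (should be 0).
Result: proj_W(v) = (7/3, 7/3, -7/3).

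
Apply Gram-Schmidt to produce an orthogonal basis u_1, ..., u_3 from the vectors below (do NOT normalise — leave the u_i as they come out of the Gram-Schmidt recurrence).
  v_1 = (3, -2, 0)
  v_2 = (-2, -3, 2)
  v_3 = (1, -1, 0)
Orthogonal basis:
  u_1 = (3, -2, 0)
  u_2 = (-2, -3, 2)
  u_3 = (-8/221, -12/221, -2/17)

Apply the Gram-Schmidt recurrence
  u_1 = v_1
  u_i = v_i − Σ_{j<i} ((v_i · u_j) / (u_j · u_j)) · u_j.

Step by step this gives:
  u_1 = (3, -2, 0)
  u_2 = (-2, -3, 2)
  u_3 = (-8/221, -12/221, -2/17)

Orthogonality check:
  u_2 · u_1 = 0 (should be 0)
  u_3 · u_1 = 0 (should be 0)
  u_3 · u_2 = 0 (should be 0)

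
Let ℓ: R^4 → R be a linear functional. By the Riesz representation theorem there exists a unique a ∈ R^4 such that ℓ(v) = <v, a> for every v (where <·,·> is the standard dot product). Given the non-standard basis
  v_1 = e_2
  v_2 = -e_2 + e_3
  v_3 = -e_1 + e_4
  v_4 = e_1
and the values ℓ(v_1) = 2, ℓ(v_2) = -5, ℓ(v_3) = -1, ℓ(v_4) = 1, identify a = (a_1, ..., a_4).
a = (1, 2, -3, 0)

Write a = (a_1, ..., a_4) in the standard basis. For each basis vector v_i, ℓ(v_i) = <v_i, a> is a linear equation in the a_j's. Collect the n equations into a matrix system V a = ℓ, where row i of V is v_i (expressed in the standard basis). Since V is invertible (lower-triangular with 1s on the diagonal, up to permutation), solve by back-substitution:
  V =
[[0, 1, 0, 0],
 [0, -1, 1, 0],
 [-1, 0, 0, 1],
 [1, 0, 0, 0]]
  V a = (2, -5, -1, 1)
Solving gives a = (1, 2, -3, 0).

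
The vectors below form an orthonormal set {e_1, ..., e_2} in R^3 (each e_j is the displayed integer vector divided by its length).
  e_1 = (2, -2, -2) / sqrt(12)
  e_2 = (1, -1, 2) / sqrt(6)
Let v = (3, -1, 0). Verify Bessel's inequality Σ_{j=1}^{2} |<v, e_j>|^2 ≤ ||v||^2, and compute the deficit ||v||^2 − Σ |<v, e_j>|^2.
Σ |<v, e_j>|^2 = 8; ||v||^2 = 10; deficit = 2

Write each e_j = u_j / sqrt(<u_j, u_j>) where u_j is the displayed integer vector. Then <v, e_j> = <v, u_j> / sqrt(<u_j, u_j>), so |<v, e_j>|^2 = <v, u_j>^2 / <u_j, u_j>.
Coefficients: <v, e_1> = 8/sqrt(12), <v, e_2> = 4/sqrt(6).
Square and sum: Σ |<v, e_j>|^2 = 8.
Compute ||v||^2 = v·v = 10.
Deficit = 10 − 8 = 2 ≥ 0, confirming Bessel's inequality. (The deficit equals ||v − Σ <v,e_j> e_j||^2, the squared distance from v to span{e_j}.)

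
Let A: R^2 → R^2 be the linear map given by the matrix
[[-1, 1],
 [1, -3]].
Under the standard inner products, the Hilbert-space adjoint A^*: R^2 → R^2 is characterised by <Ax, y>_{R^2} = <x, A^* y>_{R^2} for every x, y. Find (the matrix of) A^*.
A^* = A^T =
[[-1, 1],
 [1, -3]]

For real matrices with standard dot products, the defining identity <Ax, y> = <x, A^* y> gives (Ax)^T y = x^T (A^*) y, i.e. x^T A^T y = x^T (A^*) y. Since this holds for all x, y, we must have A^* = A^T. Therefore
A^* =
[[-1, 1],
 [1, -3]].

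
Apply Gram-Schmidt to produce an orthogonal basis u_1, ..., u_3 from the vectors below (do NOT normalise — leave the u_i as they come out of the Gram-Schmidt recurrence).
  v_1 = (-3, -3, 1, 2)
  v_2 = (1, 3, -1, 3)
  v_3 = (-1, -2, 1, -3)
Orthogonal basis:
  u_1 = (-3, -3, 1, 2)
  u_2 = (2/23, 48/23, -16/23, 83/23)
  u_3 = (-55/137, 50/137, 29/137, -22/137)

Apply the Gram-Schmidt recurrence
  u_1 = v_1
  u_i = v_i − Σ_{j<i} ((v_i · u_j) / (u_j · u_j)) · u_j.

Step by step this gives:
  u_1 = (-3, -3, 1, 2)
  u_2 = (2/23, 48/23, -16/23, 83/23)
  u_3 = (-55/137, 50/137, 29/137, -22/137)

Orthogonality check:
  u_2 · u_1 = 0 (should be 0)
  u_3 · u_1 = 0 (should be 0)
  u_3 · u_2 = 0 (should be 0)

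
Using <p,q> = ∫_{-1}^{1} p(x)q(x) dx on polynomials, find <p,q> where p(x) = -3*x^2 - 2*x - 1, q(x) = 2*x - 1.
<p,q> = 4/3

Expand the product: p(x)·q(x) = -6*x^3 - x^2 + 1.
∫_{-1}^{1} of each monomial x^k gives [2/(k+1) if k even, 0 if k odd]. Integrating term-by-term (or equivalently evaluating the antiderivative F(x) = -3*x^4/2 - x^3/3 + x at the endpoints):
  F(1) − F(−1) = -5/6 − (-13/6) = 4/3.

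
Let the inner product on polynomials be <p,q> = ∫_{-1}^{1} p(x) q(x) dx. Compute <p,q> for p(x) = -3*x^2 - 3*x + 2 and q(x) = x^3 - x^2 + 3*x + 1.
<p,q> = -16/3

Expand the product: p(x)·q(x) = -3*x^5 - 4*x^3 - 14*x^2 + 3*x + 2.
∫_{-1}^{1} of each monomial x^k gives [2/(k+1) if k even, 0 if k odd]. Integrating term-by-term (or equivalently evaluating the antiderivative F(x) = -x^6/2 - x^4 - 14*x^3/3 + 3*x^2/2 + 2*x at the endpoints):
  F(1) − F(−1) = -8/3 − (8/3) = -16/3.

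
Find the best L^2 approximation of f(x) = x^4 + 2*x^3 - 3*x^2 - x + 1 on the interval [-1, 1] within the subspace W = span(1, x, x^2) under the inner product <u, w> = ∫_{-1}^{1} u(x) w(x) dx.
g(x) = -15*x^2/7 + x/5 + 32/35

The best approximation g ∈ W is the orthogonal projection of f onto W. Writing g = a_0 + a_1 x + a_2 x^2, the coefficients solve the normal equations G · a = b where
  G_{ij} = <φ_i, φ_j> and b_i = <f, φ_i>, with φ_0 = 1, φ_1 = x, φ_2 = x^2.
G =
  [2, 0, 2/3]
  [0, 2/3, 0]
  [2/3, 0, 2/5],
b = (2/5, 2/15, -26/105).
Solving gives a_0 = 32/35, a_1 = 1/5, a_2 = -15/7, so
  g(x) = -15*x^2/7 + x/5 + 32/35.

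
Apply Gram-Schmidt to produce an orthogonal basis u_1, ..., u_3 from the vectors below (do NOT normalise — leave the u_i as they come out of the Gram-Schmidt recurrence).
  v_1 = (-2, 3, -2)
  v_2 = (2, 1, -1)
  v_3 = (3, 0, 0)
Orthogonal basis:
  u_1 = (-2, 3, -2)
  u_2 = (36/17, 14/17, -15/17)
  u_3 = (3/101, 18/101, 24/101)

Apply the Gram-Schmidt recurrence
  u_1 = v_1
  u_i = v_i − Σ_{j<i} ((v_i · u_j) / (u_j · u_j)) · u_j.

Step by step this gives:
  u_1 = (-2, 3, -2)
  u_2 = (36/17, 14/17, -15/17)
  u_3 = (3/101, 18/101, 24/101)

Orthogonality check:
  u_2 · u_1 = 0 (should be 0)
  u_3 · u_1 = 0 (should be 0)
  u_3 · u_2 = 0 (should be 0)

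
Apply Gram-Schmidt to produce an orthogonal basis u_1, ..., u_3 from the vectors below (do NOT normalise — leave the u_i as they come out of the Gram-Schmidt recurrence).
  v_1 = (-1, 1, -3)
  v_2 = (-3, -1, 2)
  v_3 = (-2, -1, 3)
Orthogonal basis:
  u_1 = (-1, 1, -3)
  u_2 = (-37/11, -7/11, 10/11)
  u_3 = (-1/46, 11/46, 2/23)

Apply the Gram-Schmidt recurrence
  u_1 = v_1
  u_i = v_i − Σ_{j<i} ((v_i · u_j) / (u_j · u_j)) · u_j.

Step by step this gives:
  u_1 = (-1, 1, -3)
  u_2 = (-37/11, -7/11, 10/11)
  u_3 = (-1/46, 11/46, 2/23)

Orthogonality check:
  u_2 · u_1 = 0 (should be 0)
  u_3 · u_1 = 0 (should be 0)
  u_3 · u_2 = 0 (should be 0)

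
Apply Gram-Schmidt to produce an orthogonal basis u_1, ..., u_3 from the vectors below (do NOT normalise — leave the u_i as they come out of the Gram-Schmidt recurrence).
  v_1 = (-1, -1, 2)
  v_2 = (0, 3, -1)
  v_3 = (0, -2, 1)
Orthogonal basis:
  u_1 = (-1, -1, 2)
  u_2 = (-5/6, 13/6, 2/3)
  u_3 = (1/7, 1/35, 3/35)

Apply the Gram-Schmidt recurrence
  u_1 = v_1
  u_i = v_i − Σ_{j<i} ((v_i · u_j) / (u_j · u_j)) · u_j.

Step by step this gives:
  u_1 = (-1, -1, 2)
  u_2 = (-5/6, 13/6, 2/3)
  u_3 = (1/7, 1/35, 3/35)

Orthogonality check:
  u_2 · u_1 = 0 (should be 0)
  u_3 · u_1 = 0 (should be 0)
  u_3 · u_2 = 0 (should be 0)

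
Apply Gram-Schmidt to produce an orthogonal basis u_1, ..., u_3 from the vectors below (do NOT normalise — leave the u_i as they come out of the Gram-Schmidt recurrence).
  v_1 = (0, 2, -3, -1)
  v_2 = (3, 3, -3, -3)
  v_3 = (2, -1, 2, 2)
Orthogonal basis:
  u_1 = (0, 2, -3, -1)
  u_2 = (3, 3/7, 6/7, -12/7)
  u_3 = (11/10, 3/10, -2/5, 9/5)

Apply the Gram-Schmidt recurrence
  u_1 = v_1
  u_i = v_i − Σ_{j<i} ((v_i · u_j) / (u_j · u_j)) · u_j.

Step by step this gives:
  u_1 = (0, 2, -3, -1)
  u_2 = (3, 3/7, 6/7, -12/7)
  u_3 = (11/10, 3/10, -2/5, 9/5)

Orthogonality check:
  u_2 · u_1 = 0 (should be 0)
  u_3 · u_1 = 0 (should be 0)
  u_3 · u_2 = 0 (should be 0)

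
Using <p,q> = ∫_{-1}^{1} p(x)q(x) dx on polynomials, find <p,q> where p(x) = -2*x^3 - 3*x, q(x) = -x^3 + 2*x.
<p,q> = -134/35

Expand the product: p(x)·q(x) = 2*x^6 - x^4 - 6*x^2.
∫_{-1}^{1} of each monomial x^k gives [2/(k+1) if k even, 0 if k odd]. Integrating term-by-term (or equivalently evaluating the antiderivative F(x) = 2*x^7/7 - x^5/5 - 2*x^3 at the endpoints):
  F(1) − F(−1) = -67/35 − (67/35) = -134/35.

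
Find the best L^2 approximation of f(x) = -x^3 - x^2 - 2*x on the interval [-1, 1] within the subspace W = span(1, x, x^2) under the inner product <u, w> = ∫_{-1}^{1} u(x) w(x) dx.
g(x) = -x^2 - 13*x/5

The best approximation g ∈ W is the orthogonal projection of f onto W. Writing g = a_0 + a_1 x + a_2 x^2, the coefficients solve the normal equations G · a = b where
  G_{ij} = <φ_i, φ_j> and b_i = <f, φ_i>, with φ_0 = 1, φ_1 = x, φ_2 = x^2.
G =
  [2, 0, 2/3]
  [0, 2/3, 0]
  [2/3, 0, 2/5],
b = (-2/3, -26/15, -2/5).
Solving gives a_0 = 0, a_1 = -13/5, a_2 = -1, so
  g(x) = -x^2 - 13*x/5.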